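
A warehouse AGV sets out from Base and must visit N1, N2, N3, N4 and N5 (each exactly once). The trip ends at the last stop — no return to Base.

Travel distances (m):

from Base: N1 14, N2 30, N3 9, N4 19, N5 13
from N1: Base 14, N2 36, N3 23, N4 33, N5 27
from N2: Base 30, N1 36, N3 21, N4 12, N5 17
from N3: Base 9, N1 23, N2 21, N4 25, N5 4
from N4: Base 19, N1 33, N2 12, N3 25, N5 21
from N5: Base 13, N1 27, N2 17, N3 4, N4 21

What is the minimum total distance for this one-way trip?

There are 5! = 120 possible orderings.
Base - N1 - N2 - N3 - N4 - N5: 14+36+21+25+21 = 117
Base - N1 - N2 - N3 - N5 - N4: 14+36+21+4+21 = 96
Base - N1 - N2 - N4 - N3 - N5: 14+36+12+25+4 = 91
Base - N1 - N2 - N4 - N5 - N3: 14+36+12+21+4 = 87
Base - N1 - N2 - N5 - N3 - N4: 14+36+17+4+25 = 96
Base - N1 - N2 - N5 - N4 - N3: 14+36+17+21+25 = 113
Base - N1 - N3 - N2 - N4 - N5: 14+23+21+12+21 = 91
Base - N1 - N3 - N2 - N5 - N4: 14+23+21+17+21 = 96
Base - N1 - N3 - N4 - N2 - N5: 14+23+25+12+17 = 91
Base - N1 - N3 - N4 - N5 - N2: 14+23+25+21+17 = 100
Base - N1 - N3 - N5 - N2 - N4: 14+23+4+17+12 = 70
Base - N1 - N3 - N5 - N4 - N2: 14+23+4+21+12 = 74
Base - N1 - N4 - N2 - N3 - N5: 14+33+12+21+4 = 84
Base - N1 - N4 - N2 - N5 - N3: 14+33+12+17+4 = 80
… (106 more)
The minimum is 70.
One shortest path: Base → N1 → N3 → N5 → N2 → N4.

Minimum one-way distance = 70 m.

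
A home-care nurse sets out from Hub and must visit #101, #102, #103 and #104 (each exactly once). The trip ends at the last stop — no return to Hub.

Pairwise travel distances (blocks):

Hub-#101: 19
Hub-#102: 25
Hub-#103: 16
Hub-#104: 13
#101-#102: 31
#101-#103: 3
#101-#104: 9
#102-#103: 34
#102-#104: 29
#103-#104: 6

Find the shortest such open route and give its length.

There are 4! = 24 possible orderings.
Hub→#101→#102→#103→#104: 19+31+34+6 = 90
Hub→#101→#102→#104→#103: 19+31+29+6 = 85
Hub→#101→#103→#102→#104: 19+3+34+29 = 85
Hub→#101→#103→#104→#102: 19+3+6+29 = 57
Hub→#101→#104→#102→#103: 19+9+29+34 = 91
Hub→#101→#104→#103→#102: 19+9+6+34 = 68
Hub→#102→#101→#103→#104: 25+31+3+6 = 65
Hub→#102→#101→#104→#103: 25+31+9+6 = 71
Hub→#102→#103→#101→#104: 25+34+3+9 = 71
Hub→#102→#103→#104→#101: 25+34+6+9 = 74
Hub→#102→#104→#101→#103: 25+29+9+3 = 66
Hub→#102→#104→#103→#101: 25+29+6+3 = 63
Hub→#103→#101→#102→#104: 16+3+31+29 = 79
Hub→#103→#101→#104→#102: 16+3+9+29 = 57
… (10 more)
Hub→#104→#103→#101→#102: 13+6+3+31 = 53  ← best
The minimum is 53.
One shortest path: Hub → #104 → #103 → #101 → #102.

Minimum one-way distance = 53 blocks.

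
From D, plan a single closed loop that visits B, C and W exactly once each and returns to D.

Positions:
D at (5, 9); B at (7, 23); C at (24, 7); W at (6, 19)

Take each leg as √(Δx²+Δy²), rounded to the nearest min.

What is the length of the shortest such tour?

There are 3 distinct closed tours to check (reversals are equivalent).
D→B→C→W→D: 14+23+22+10 = 69
D→B→W→C→D: 14+4+22+19 = 59
D→C→B→W→D: 19+23+4+10 = 56
The minimum is 56.
One optimal route: D → C → B → W → D (or its reverse).

Shortest round trip = 56 min.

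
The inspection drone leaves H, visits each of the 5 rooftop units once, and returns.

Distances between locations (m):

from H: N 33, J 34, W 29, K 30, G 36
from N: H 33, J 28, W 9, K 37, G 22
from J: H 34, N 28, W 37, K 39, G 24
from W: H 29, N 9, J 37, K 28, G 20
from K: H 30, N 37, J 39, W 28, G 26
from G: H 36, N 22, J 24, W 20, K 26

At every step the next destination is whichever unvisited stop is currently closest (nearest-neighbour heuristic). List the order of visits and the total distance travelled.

153 m along H → W → N → G → J → K → H.

At H the remaining stops are W 29, K 30, N 33, J 34, G 36; go to W.
At W the remaining stops are N 9, G 20, K 28, J 37; go to N.
At N the remaining stops are G 22, J 28, K 37; go to G.
At G the remaining stops are J 24, K 26; go to J.
At J the remaining stops are K 39; go to K.
Return K→H: 30.
Total = 29 + 9 + 22 + 24 + 39 + 30 = 153.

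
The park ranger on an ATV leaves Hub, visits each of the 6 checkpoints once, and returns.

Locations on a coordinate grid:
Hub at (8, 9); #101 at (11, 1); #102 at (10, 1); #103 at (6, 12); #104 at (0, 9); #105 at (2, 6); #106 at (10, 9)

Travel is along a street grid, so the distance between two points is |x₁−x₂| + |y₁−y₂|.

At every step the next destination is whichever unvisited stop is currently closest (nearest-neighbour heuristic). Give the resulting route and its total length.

Hub → [#106:2 / #103:5 / #104:8 / #105:9 / #102:10 / #101:11] → #106 (2)
#106 → [#103:7 / #102:8 / #101:9 / #104:10 / #105:11] → #103 (7)
#103 → [#104:9 / #105:10 / #102:15 / #101:16] → #104 (9)
#104 → [#105:5 / #102:18 / #101:19] → #105 (5)
#105 → [#102:13 / #101:14] → #102 (13)
#102 → [#101:1] → #101 (1)
Return #101→Hub: 11.
Total = 2 + 7 + 9 + 5 + 13 + 1 + 11 = 48.

Total distance 48 via the nearest-neighbour route Hub → #106 → #103 → #104 → #105 → #102 → #101 → Hub.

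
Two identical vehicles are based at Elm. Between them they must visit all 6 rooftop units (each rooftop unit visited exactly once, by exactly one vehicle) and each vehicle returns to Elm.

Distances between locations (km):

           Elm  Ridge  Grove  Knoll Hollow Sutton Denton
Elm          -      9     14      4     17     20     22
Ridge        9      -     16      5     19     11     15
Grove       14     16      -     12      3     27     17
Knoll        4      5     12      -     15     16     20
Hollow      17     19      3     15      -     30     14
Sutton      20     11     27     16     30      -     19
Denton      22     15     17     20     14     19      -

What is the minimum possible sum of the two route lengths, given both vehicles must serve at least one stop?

Minimum combined distance: 78 km.

Check every non-empty split of the stops between the two vehicles; for each half take its own optimal tour:
  {Ridge} + {Grove, Knoll, Hollow, Sutton, Denton}: 18 + 70 = 88
  {Grove} + {Ridge, Knoll, Hollow, Sutton, Denton}: 28 + 70 = 98
  {Ridge, Grove} + {Knoll, Hollow, Sutton, Denton}: 39 + 70 = 109
  {Knoll} + {Ridge, Grove, Hollow, Sutton, Denton}: 8 + 70 = 78
  {Ridge, Knoll} + {Grove, Hollow, Sutton, Denton}: 18 + 70 = 88
  {Grove, Knoll} + {Ridge, Hollow, Sutton, Denton}: 30 + 70 = 100
  … (31 splits in total)
Best: vehicle 1 Elm → Knoll → Elm = 8; vehicle 2 Elm → Ridge → Sutton → Denton → Hollow → Grove → Elm = 70; combined 78.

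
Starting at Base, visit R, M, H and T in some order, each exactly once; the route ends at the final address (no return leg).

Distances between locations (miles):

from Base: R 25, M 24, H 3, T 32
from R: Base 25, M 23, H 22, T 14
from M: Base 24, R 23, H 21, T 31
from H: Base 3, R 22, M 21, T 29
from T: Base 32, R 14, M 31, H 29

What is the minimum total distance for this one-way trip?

There are 4! = 24 possible orderings.
Base → R → M → H → T: 25+23+21+29 = 98
Base → R → M → T → H: 25+23+31+29 = 108
Base → R → H → M → T: 25+22+21+31 = 99
Base → R → H → T → M: 25+22+29+31 = 107
Base → R → T → M → H: 25+14+31+21 = 91
Base → R → T → H → M: 25+14+29+21 = 89
Base → M → R → H → T: 24+23+22+29 = 98
Base → M → R → T → H: 24+23+14+29 = 90
Base → M → H → R → T: 24+21+22+14 = 81
Base → M → H → T → R: 24+21+29+14 = 88
Base → M → T → R → H: 24+31+14+22 = 91
Base → M → T → H → R: 24+31+29+22 = 106
Base → H → R → M → T: 3+22+23+31 = 79
Base → H → R → T → M: 3+22+14+31 = 70
… (10 more)
Base → H → M → R → T: 3+21+23+14 = 61  ← best
The minimum is 61.
One shortest path: Base → H → M → R → T.

61 miles — the minimum one-way total.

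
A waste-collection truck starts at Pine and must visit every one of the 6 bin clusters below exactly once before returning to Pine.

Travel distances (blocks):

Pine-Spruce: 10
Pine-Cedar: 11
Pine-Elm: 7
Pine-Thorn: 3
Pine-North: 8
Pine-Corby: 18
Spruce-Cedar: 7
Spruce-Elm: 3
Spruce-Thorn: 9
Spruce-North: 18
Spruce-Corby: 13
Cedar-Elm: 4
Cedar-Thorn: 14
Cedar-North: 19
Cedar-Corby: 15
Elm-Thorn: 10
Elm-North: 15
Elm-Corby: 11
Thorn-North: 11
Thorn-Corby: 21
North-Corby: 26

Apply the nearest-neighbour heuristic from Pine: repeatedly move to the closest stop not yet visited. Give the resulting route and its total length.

Nearest-neighbour total = 68 blocks; route Pine → Thorn → Spruce → Elm → Cedar → Corby → North → Pine.

From Pine: distances to unvisited — Thorn=3, Elm=7, North=8, Spruce=10, Cedar=11, Corby=18. Nearest is Thorn (3).
From Thorn: distances to unvisited — Spruce=9, Elm=10, North=11, Cedar=14, Corby=21. Nearest is Spruce (9).
From Spruce: distances to unvisited — Elm=3, Cedar=7, Corby=13, North=18. Nearest is Elm (3).
From Elm: distances to unvisited — Cedar=4, Corby=11, North=15. Nearest is Cedar (4).
From Cedar: distances to unvisited — Corby=15, North=19. Nearest is Corby (15).
From Corby: distances to unvisited — North=26. Nearest is North (26).
Return North→Pine: 8.
Total = 3 + 9 + 3 + 4 + 15 + 26 + 8 = 68.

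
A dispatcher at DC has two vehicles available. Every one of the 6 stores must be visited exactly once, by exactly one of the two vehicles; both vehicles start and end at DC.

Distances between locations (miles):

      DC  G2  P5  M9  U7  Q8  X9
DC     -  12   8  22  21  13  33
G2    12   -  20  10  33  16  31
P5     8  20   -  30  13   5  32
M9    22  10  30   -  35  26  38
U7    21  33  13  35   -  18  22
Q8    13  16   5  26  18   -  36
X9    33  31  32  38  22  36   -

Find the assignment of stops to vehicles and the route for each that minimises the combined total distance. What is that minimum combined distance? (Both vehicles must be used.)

129 miles — the smallest possible combined total.

There are 2^5 − 1 = 31 ways to divide the 6 stops into two non-empty groups. For each, the best each vehicle can do is its own shortest tour through its group:
  {G2} + {P5, M9, U7, Q8, X9}: 24 + 113 = 137
  {P5} + {G2, M9, U7, Q8, X9}: 16 + 113 = 129
  {G2, P5} + {M9, U7, Q8, X9}: 40 + 113 = 153
  {M9} + {G2, P5, U7, Q8, X9}: 44 + 96 = 140
  {G2, M9} + {P5, U7, Q8, X9}: 44 + 86 = 130
  {P5, M9} + {G2, U7, Q8, X9}: 60 + 96 = 156
  … (31 splits in total)
Best: vehicle 1 DC → P5 → DC = 16; vehicle 2 DC → G2 → M9 → X9 → U7 → Q8 → DC = 113; combined 129.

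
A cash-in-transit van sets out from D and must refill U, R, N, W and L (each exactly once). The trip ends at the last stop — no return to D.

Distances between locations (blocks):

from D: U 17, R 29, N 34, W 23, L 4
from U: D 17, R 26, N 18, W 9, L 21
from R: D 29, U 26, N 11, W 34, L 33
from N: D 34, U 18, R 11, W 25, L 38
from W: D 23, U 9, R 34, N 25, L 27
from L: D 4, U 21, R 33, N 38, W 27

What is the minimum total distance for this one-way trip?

Minimum one-way distance = 69 blocks.

There are 5! = 120 possible orderings.
D → U → R → N → W → L: 17+26+11+25+27 = 106
D → U → R → N → L → W: 17+26+11+38+27 = 119
D → U → R → W → N → L: 17+26+34+25+38 = 140
D → U → R → W → L → N: 17+26+34+27+38 = 142
D → U → R → L → N → W: 17+26+33+38+25 = 139
D → U → R → L → W → N: 17+26+33+27+25 = 128
D → U → N → R → W → L: 17+18+11+34+27 = 107
D → U → N → R → L → W: 17+18+11+33+27 = 106
D → U → N → W → R → L: 17+18+25+34+33 = 127
D → U → N → W → L → R: 17+18+25+27+33 = 120
D → U → N → L → R → W: 17+18+38+33+34 = 140
D → U → N → L → W → R: 17+18+38+27+34 = 134
D → U → W → R → N → L: 17+9+34+11+38 = 109
D → U → W → R → L → N: 17+9+34+33+38 = 131
… (106 more)
D → L → W → U → N → R: 4+27+9+18+11 = 69  ← best
The minimum is 69.
One shortest path: D → L → W → U → N → R.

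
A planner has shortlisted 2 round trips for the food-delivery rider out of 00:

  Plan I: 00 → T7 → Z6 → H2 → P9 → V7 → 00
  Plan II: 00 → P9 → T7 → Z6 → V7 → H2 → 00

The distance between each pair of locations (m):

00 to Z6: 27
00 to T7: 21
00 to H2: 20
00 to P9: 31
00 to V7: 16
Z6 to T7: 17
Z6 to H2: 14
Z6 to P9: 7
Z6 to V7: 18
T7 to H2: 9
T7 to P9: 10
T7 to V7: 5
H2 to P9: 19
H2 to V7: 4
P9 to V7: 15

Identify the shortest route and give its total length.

Plan I: 21 + 17 + 14 + 19 + 15 + 16 = 102
Plan II: 31 + 10 + 17 + 18 + 4 + 20 = 100

100 m — Plan II is the shortest.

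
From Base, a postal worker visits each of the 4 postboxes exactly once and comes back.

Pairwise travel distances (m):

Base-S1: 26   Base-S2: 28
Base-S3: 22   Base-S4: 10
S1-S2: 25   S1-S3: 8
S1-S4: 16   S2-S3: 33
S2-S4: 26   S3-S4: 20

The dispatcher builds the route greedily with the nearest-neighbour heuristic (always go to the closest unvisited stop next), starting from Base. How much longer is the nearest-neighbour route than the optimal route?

4 m longer than the optimal tour.

From Base: S4=10, S3=22, S1=26, S2=28 → choose S4 (10).
From S4: S1=16, S3=20, S2=26 → choose S1 (16).
From S1: S3=8, S2=25 → choose S3 (8).
From S3: S2=33 → choose S2 (33).
NN route Base → S4 → S1 → S3 → S2 → Base costs 95.
Optimal: Base → S2 → S1 → S3 → S4 → Base costs 91 (by enumerating all 12 distinct tours).
Excess = 95 − 91 = 4.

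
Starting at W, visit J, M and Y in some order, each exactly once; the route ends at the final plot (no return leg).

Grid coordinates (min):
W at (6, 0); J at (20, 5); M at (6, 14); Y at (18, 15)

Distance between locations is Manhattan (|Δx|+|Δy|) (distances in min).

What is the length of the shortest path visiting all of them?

There are 3! = 6 possible orderings.
W → J → M → Y: 19+23+13 = 55
W → J → Y → M: 19+12+13 = 44
W → M → J → Y: 14+23+12 = 49
W → M → Y → J: 14+13+12 = 39
W → Y → J → M: 27+12+23 = 62
W → Y → M → J: 27+13+23 = 63
The minimum is 39.
One shortest path: W → M → Y → J.

Minimum one-way distance = 39 min.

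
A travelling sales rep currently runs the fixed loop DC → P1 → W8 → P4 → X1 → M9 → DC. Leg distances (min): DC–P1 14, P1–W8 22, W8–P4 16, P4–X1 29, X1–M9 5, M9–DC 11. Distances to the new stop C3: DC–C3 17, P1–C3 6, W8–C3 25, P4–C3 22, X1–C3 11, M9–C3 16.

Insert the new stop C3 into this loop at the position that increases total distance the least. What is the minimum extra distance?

Adding 4 min by placing C3 on the P4–X1 leg.

Insertion cost between consecutive stops i–j is d(i,C3) + d(C3,j) − d(i,j):
  between DC and P1: 17 + 6 − 14 = 9
  between P1 and W8: 6 + 25 − 22 = 9
  between W8 and P4: 25 + 22 − 16 = 31
  between P4 and X1: 22 + 11 − 29 = 4
  between X1 and M9: 11 + 16 − 5 = 22
  between M9 and DC: 16 + 17 − 11 = 22
Cheapest insertion is between P4 and X1, adding 4.
New total = 97 + 4 = 101.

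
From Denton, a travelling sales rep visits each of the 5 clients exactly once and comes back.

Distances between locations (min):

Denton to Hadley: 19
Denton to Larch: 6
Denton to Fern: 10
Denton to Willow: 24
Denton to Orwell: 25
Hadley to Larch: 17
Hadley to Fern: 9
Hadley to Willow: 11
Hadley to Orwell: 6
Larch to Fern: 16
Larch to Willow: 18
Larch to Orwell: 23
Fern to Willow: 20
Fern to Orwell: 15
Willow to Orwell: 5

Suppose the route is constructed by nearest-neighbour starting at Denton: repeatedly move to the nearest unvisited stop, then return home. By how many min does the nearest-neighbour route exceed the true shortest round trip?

From Denton: Larch=6, Fern=10, Hadley=19, Willow=24, Orwell=25 → choose Larch (6).
From Larch: Fern=16, Hadley=17, Willow=18, Orwell=23 → choose Fern (16).
From Fern: Hadley=9, Orwell=15, Willow=20 → choose Hadley (9).
From Hadley: Orwell=6, Willow=11 → choose Orwell (6).
From Orwell: Willow=5 → choose Willow (5).
NN route Denton → Larch → Fern → Hadley → Orwell → Willow → Denton costs 66.
Optimal: Denton → Larch → Willow → Orwell → Hadley → Fern → Denton costs 54 (by enumerating all 60 distinct tours).
Excess = 66 − 54 = 12.

12 min longer than the optimal tour.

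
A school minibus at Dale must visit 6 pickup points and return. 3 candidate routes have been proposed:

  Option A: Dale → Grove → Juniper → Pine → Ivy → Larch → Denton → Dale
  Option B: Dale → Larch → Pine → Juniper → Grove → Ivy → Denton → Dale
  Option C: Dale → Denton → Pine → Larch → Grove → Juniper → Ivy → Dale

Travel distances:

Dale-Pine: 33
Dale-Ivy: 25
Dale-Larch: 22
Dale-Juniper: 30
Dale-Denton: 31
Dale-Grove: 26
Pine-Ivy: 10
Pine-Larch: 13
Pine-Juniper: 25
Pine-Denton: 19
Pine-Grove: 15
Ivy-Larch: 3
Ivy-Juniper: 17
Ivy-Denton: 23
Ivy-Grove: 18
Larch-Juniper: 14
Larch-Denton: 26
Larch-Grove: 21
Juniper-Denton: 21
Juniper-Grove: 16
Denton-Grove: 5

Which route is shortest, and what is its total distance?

Shortest is Option A, total 137.

Option A: 26 + 16 + 25 + 10 + 3 + 26 + 31 = 137
Option B: 22 + 13 + 25 + 16 + 18 + 23 + 31 = 148
Option C: 31 + 19 + 13 + 21 + 16 + 17 + 25 = 142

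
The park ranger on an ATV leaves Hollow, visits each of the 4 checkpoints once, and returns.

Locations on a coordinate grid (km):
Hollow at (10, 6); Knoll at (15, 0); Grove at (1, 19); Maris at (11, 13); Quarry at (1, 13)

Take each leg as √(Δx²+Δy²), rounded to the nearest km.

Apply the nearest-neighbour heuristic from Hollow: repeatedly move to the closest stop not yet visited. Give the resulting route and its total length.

Total distance 55 km via the nearest-neighbour route Hollow → Maris → Quarry → Grove → Knoll → Hollow.

At Hollow the remaining stops are Maris 7, Knoll 8, Quarry 11, Grove 16; go to Maris.
At Maris the remaining stops are Quarry 10, Grove 12, Knoll 14; go to Quarry.
At Quarry the remaining stops are Grove 6, Knoll 19; go to Grove.
At Grove the remaining stops are Knoll 24; go to Knoll.
Return Knoll→Hollow: 8.
Total = 7 + 10 + 6 + 24 + 8 = 55.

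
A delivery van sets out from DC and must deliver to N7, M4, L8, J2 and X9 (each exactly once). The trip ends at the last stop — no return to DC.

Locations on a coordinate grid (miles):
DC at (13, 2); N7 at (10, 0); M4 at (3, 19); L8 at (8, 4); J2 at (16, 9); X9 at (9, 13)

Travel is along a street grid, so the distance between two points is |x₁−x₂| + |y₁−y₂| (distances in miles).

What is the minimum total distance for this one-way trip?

There are 5! = 120 possible orderings.
DC→N7→M4→L8→J2→X9: 5+26+20+13+11 = 75
DC→N7→M4→L8→X9→J2: 5+26+20+10+11 = 72
DC→N7→M4→J2→L8→X9: 5+26+23+13+10 = 77
DC→N7→M4→J2→X9→L8: 5+26+23+11+10 = 75
DC→N7→M4→X9→L8→J2: 5+26+12+10+13 = 66
DC→N7→M4→X9→J2→L8: 5+26+12+11+13 = 67
DC→N7→L8→M4→J2→X9: 5+6+20+23+11 = 65
DC→N7→L8→M4→X9→J2: 5+6+20+12+11 = 54
DC→N7→L8→J2→M4→X9: 5+6+13+23+12 = 59
DC→N7→L8→J2→X9→M4: 5+6+13+11+12 = 47
DC→N7→L8→X9→M4→J2: 5+6+10+12+23 = 56
DC→N7→L8→X9→J2→M4: 5+6+10+11+23 = 55
DC→N7→J2→M4→L8→X9: 5+15+23+20+10 = 73
DC→N7→J2→M4→X9→L8: 5+15+23+12+10 = 65
… (106 more)
The minimum is 47.
One shortest path: DC → N7 → L8 → J2 → X9 → M4.

Minimum one-way distance = 47 miles.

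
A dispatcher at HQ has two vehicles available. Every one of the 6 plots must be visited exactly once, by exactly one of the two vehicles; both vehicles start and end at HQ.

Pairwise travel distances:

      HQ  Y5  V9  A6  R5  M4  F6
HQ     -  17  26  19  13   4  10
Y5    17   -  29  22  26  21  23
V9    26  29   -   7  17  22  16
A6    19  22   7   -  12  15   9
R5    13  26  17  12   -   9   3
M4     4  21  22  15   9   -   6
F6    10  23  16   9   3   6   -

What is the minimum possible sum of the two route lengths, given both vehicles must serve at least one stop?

Minimum combined distance: 84.

Check every non-empty split of the stops between the two vehicles; for each half take its own optimal tour:
  {Y5} + {V9, A6, R5, M4, F6}: 34 + 56 = 90
  {V9} + {Y5, A6, R5, M4, F6}: 52 + 64 = 116
  {Y5, V9} + {A6, R5, M4, F6}: 72 + 44 = 116
  {A6} + {Y5, V9, R5, M4, F6}: 38 + 76 = 114
  {Y5, A6} + {V9, R5, M4, F6}: 58 + 56 = 114
  {V9, A6} + {Y5, R5, M4, F6}: 52 + 56 = 108
  … (31 splits in total)
  {M4} + {Y5, V9, A6, R5, F6}: 8 + 76 = 84  ← best
Best: vehicle 1 HQ → M4 → HQ = 8; vehicle 2 HQ → Y5 → A6 → V9 → R5 → F6 → HQ = 76; combined 84.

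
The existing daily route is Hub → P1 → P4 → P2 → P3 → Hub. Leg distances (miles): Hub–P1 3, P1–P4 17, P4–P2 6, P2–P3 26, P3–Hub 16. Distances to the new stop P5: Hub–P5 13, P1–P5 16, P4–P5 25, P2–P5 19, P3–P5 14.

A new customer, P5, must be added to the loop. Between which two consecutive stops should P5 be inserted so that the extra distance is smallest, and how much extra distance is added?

Insertion cost between consecutive stops i–j is d(i,P5) + d(P5,j) − d(i,j):
  between Hub and P1: 13 + 16 − 3 = 26
  between P1 and P4: 16 + 25 − 17 = 24
  between P4 and P2: 25 + 19 − 6 = 38
  between P2 and P3: 19 + 14 − 26 = 7
  between P3 and Hub: 14 + 13 − 16 = 11
Cheapest insertion is between P2 and P3, adding 7.
New total = 68 + 7 = 75.

+7 miles — insert P5 between P2 and P3.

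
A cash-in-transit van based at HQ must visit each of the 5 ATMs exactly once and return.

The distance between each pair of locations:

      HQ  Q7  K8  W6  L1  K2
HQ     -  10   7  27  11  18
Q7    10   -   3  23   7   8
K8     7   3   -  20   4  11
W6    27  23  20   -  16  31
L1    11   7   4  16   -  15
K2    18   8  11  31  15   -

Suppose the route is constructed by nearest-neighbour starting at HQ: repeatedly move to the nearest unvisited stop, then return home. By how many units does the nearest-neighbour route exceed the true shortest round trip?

From HQ: K8=7, Q7=10, L1=11, K2=18, W6=27 → choose K8 (7).
From K8: Q7=3, L1=4, K2=11, W6=20 → choose Q7 (3).
From Q7: L1=7, K2=8, W6=23 → choose L1 (7).
From L1: K2=15, W6=16 → choose K2 (15).
From K2: W6=31 → choose W6 (31).
NN route HQ → K8 → Q7 → L1 → K2 → W6 → HQ costs 90.
Optimal: HQ → Q7 → K2 → K8 → W6 → L1 → HQ costs 76 (by enumerating all 60 distinct tours).
Excess = 90 − 76 = 14.

14 longer than the optimal tour.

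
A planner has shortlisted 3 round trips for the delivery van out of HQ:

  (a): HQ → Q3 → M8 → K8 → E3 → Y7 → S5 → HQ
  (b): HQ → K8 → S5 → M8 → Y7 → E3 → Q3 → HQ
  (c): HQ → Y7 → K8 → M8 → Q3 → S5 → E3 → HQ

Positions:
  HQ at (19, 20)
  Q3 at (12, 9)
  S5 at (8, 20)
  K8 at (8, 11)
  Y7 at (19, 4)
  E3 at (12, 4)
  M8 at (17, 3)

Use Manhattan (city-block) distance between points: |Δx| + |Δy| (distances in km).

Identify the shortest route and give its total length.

88 km — (b) is the shortest.

(a): 18 + 11 + 17 + 11 + 7 + 27 + 11 = 102
(b): 20 + 9 + 26 + 3 + 7 + 5 + 18 = 88
(c): 16 + 18 + 17 + 11 + 15 + 20 + 23 = 120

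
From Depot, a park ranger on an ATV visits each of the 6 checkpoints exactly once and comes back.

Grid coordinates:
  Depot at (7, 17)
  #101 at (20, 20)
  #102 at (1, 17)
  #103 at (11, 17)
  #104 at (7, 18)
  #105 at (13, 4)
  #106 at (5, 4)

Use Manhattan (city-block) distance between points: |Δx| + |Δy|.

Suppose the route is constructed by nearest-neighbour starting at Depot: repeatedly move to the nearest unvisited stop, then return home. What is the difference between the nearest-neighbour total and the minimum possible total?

Excess over optimum: 8.

Depot: #104=1, #103=4, #102=6, #106=15, #101=16, #105=19 ⇒ #104
#104: #103=5, #102=7, #101=15, #106=16, #105=20 ⇒ #103
#103: #102=10, #101=12, #105=15, #106=19 ⇒ #102
#102: #106=17, #101=22, #105=25 ⇒ #106
#106: #105=8, #101=31 ⇒ #105
#105: #101=23 ⇒ #101
NN route Depot → #104 → #103 → #102 → #106 → #105 → #101 → Depot costs 80.
Optimal: Depot → #102 → #106 → #105 → #101 → #103 → #104 → Depot costs 72 (by enumerating all 360 distinct tours).
Excess = 80 − 72 = 8.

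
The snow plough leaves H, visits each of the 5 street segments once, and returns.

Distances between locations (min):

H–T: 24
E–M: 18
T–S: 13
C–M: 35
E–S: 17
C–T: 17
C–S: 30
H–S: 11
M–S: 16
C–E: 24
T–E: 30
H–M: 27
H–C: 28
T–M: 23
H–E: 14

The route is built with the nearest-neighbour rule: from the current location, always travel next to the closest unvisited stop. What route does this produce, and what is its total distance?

Nearest-neighbour total = 110 min; route H → S → T → C → E → M → H.

H → [S:11 / E:14 / T:24 / M:27 / C:28] → S (11)
S → [T:13 / M:16 / E:17 / C:30] → T (13)
T → [C:17 / M:23 / E:30] → C (17)
C → [E:24 / M:35] → E (24)
E → [M:18] → M (18)
Return M→H: 27.
Total = 11 + 13 + 17 + 24 + 18 + 27 = 110.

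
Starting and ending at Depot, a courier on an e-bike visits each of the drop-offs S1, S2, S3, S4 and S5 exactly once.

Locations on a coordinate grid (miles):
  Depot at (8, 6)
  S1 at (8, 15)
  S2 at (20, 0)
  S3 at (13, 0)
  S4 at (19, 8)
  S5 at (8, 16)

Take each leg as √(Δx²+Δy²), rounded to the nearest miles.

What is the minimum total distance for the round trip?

Minimum total distance: 47 miles.

With 5 stops there are 5!/2 = 60 distinct round trips (a route and its reverse cost the same).
Depot - S1 - S2 - S3 - S4 - S5 - Depot: 9+19+7+10+14+10 = 69
Depot - S1 - S2 - S3 - S5 - S4 - Depot: 9+19+7+17+14+11 = 77
Depot - S1 - S2 - S4 - S3 - S5 - Depot: 9+19+8+10+17+10 = 73
Depot - S1 - S2 - S4 - S5 - S3 - Depot: 9+19+8+14+17+8 = 75
Depot - S1 - S2 - S5 - S3 - S4 - Depot: 9+19+20+17+10+11 = 86
Depot - S1 - S2 - S5 - S4 - S3 - Depot: 9+19+20+14+10+8 = 80
Depot - S1 - S3 - S2 - S4 - S5 - Depot: 9+16+7+8+14+10 = 64
Depot - S1 - S3 - S2 - S5 - S4 - Depot: 9+16+7+20+14+11 = 77
Depot - S1 - S3 - S4 - S2 - S5 - Depot: 9+16+10+8+20+10 = 73
Depot - S1 - S3 - S4 - S5 - S2 - Depot: 9+16+10+14+20+13 = 82
Depot - S1 - S3 - S5 - S2 - S4 - Depot: 9+16+17+20+8+11 = 81
Depot - S1 - S3 - S5 - S4 - S2 - Depot: 9+16+17+14+8+13 = 77
Depot - S1 - S4 - S2 - S3 - S5 - Depot: 9+13+8+7+17+10 = 64
Depot - S1 - S4 - S2 - S5 - S3 - Depot: 9+13+8+20+17+8 = 75
… (46 more)
Depot - S1 - S5 - S4 - S2 - S3 - Depot: 9+1+14+8+7+8 = 47  ← best
The minimum is 47.
One optimal route: Depot → S1 → S5 → S4 → S2 → S3 → Depot (or its reverse).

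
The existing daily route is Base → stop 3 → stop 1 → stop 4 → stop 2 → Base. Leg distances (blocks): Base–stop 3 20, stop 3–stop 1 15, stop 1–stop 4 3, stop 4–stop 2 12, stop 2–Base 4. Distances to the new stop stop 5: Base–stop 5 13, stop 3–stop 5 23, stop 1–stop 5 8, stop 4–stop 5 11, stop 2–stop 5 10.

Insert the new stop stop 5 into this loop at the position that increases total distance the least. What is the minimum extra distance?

Insertion cost between consecutive stops i–j is d(i,stop 5) + d(stop 5,j) − d(i,j):
  between Base and stop 3: 13 + 23 − 20 = 16
  between stop 3 and stop 1: 23 + 8 − 15 = 16
  between stop 1 and stop 4: 8 + 11 − 3 = 16
  between stop 4 and stop 2: 11 + 10 − 12 = 9
  between stop 2 and Base: 10 + 13 − 4 = 19
Cheapest insertion is between stop 4 and stop 2, adding 9.
New total = 54 + 9 = 63.

Adding 9 blocks by placing stop 5 on the stop 4–stop 2 leg.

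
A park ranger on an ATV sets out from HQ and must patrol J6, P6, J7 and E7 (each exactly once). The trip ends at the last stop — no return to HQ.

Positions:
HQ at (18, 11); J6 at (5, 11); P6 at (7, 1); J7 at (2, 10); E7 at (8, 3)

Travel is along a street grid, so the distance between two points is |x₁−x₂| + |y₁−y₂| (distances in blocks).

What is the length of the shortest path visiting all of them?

Shortest open route: 33 blocks.

There are 4! = 24 possible orderings.
HQ - J6 - P6 - J7 - E7: 13+12+14+13 = 52
HQ - J6 - P6 - E7 - J7: 13+12+3+13 = 41
HQ - J6 - J7 - P6 - E7: 13+4+14+3 = 34
HQ - J6 - J7 - E7 - P6: 13+4+13+3 = 33
HQ - J6 - E7 - P6 - J7: 13+11+3+14 = 41
HQ - J6 - E7 - J7 - P6: 13+11+13+14 = 51
HQ - P6 - J6 - J7 - E7: 21+12+4+13 = 50
HQ - P6 - J6 - E7 - J7: 21+12+11+13 = 57
HQ - P6 - J7 - J6 - E7: 21+14+4+11 = 50
HQ - P6 - J7 - E7 - J6: 21+14+13+11 = 59
HQ - P6 - E7 - J6 - J7: 21+3+11+4 = 39
HQ - P6 - E7 - J7 - J6: 21+3+13+4 = 41
HQ - J7 - J6 - P6 - E7: 17+4+12+3 = 36
HQ - J7 - J6 - E7 - P6: 17+4+11+3 = 35
… (10 more)
The minimum is 33.
One shortest path: HQ → J6 → J7 → E7 → P6.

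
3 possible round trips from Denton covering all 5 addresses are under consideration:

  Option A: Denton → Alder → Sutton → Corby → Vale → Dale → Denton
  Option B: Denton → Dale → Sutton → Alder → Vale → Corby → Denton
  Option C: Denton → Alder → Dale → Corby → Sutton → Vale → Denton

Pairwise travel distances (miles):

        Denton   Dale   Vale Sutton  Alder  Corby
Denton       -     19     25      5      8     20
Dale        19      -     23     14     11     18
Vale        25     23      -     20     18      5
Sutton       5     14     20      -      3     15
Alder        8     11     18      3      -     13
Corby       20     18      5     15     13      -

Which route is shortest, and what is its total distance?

73 miles — Option A is the shortest.

Option A: 8 + 3 + 15 + 5 + 23 + 19 = 73
Option B: 19 + 14 + 3 + 18 + 5 + 20 = 79
Option C: 8 + 11 + 18 + 15 + 20 + 25 = 97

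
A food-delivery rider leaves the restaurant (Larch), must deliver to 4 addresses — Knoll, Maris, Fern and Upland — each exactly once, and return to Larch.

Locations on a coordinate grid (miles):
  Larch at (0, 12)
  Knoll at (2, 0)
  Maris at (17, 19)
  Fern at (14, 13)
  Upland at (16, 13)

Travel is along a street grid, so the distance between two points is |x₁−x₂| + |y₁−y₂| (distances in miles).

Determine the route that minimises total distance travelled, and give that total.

Minimum total distance: 72 miles.

With 4 stops there are 4!/2 = 12 distinct round trips (a route and its reverse cost the same).
Larch→Knoll→Maris→Fern→Upland→Larch: 14+34+9+2+17 = 76
Larch→Knoll→Maris→Upland→Fern→Larch: 14+34+7+2+15 = 72
Larch→Knoll→Fern→Maris→Upland→Larch: 14+25+9+7+17 = 72
Larch→Knoll→Fern→Upland→Maris→Larch: 14+25+2+7+24 = 72
Larch→Knoll→Upland→Maris→Fern→Larch: 14+27+7+9+15 = 72
Larch→Knoll→Upland→Fern→Maris→Larch: 14+27+2+9+24 = 76
Larch→Maris→Knoll→Fern→Upland→Larch: 24+34+25+2+17 = 102
Larch→Maris→Knoll→Upland→Fern→Larch: 24+34+27+2+15 = 102
Larch→Maris→Fern→Knoll→Upland→Larch: 24+9+25+27+17 = 102
Larch→Maris→Upland→Knoll→Fern→Larch: 24+7+27+25+15 = 98
Larch→Fern→Knoll→Maris→Upland→Larch: 15+25+34+7+17 = 98
Larch→Fern→Maris→Knoll→Upland→Larch: 15+9+34+27+17 = 102
The minimum is 72.
One optimal route: Larch → Knoll → Maris → Upland → Fern → Larch (or its reverse).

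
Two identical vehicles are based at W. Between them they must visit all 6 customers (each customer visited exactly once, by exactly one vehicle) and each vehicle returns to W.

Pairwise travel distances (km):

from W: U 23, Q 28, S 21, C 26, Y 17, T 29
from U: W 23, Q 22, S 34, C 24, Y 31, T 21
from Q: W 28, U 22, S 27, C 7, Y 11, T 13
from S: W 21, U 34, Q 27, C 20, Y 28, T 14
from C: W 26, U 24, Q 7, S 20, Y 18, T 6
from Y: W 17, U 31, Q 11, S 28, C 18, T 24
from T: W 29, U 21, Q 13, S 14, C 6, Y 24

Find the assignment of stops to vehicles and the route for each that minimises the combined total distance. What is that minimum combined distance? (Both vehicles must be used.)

Check every non-empty split of the stops between the two vehicles; for each half take its own optimal tour:
  {U} + {Q, S, C, Y, T}: 46 + 76 = 122
  {Q} + {U, S, C, Y, T}: 56 + 112 = 168
  {U, Q} + {S, C, Y, T}: 73 + 76 = 149
  {S} + {U, Q, C, Y, T}: 42 + 85 = 127
  {U, S} + {Q, C, Y, T}: 78 + 70 = 148
  {Q, S} + {U, C, Y, T}: 76 + 85 = 161
  … (31 splits in total)
Best: vehicle 1 W → U → W = 46; vehicle 2 W → S → T → C → Q → Y → W = 76; combined 122.

Minimum combined distance: 122 km.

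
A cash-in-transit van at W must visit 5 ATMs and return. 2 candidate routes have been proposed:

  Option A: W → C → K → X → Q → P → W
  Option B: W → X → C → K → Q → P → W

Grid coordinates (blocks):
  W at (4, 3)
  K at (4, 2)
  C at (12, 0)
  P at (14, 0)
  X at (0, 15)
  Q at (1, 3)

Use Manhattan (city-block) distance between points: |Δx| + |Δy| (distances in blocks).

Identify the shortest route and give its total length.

80 blocks — Option A is the shortest.

Option A: 11 + 10 + 17 + 13 + 16 + 13 = 80
Option B: 16 + 27 + 10 + 4 + 16 + 13 = 86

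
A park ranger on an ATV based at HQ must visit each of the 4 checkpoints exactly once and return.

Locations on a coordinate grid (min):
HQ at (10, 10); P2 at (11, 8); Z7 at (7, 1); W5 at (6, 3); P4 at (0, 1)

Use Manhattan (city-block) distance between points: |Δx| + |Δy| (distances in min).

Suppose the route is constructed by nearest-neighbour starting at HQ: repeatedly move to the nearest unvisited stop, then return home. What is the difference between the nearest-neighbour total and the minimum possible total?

2 min longer than the optimal tour.

HQ: P2=3, W5=11, Z7=12, P4=19 ⇒ P2
P2: W5=10, Z7=11, P4=18 ⇒ W5
W5: Z7=3, P4=8 ⇒ Z7
Z7: P4=7 ⇒ P4
NN route HQ → P2 → W5 → Z7 → P4 → HQ costs 42.
Optimal: HQ → P2 → Z7 → P4 → W5 → HQ costs 40 (by enumerating all 12 distinct tours).
Excess = 42 − 40 = 2.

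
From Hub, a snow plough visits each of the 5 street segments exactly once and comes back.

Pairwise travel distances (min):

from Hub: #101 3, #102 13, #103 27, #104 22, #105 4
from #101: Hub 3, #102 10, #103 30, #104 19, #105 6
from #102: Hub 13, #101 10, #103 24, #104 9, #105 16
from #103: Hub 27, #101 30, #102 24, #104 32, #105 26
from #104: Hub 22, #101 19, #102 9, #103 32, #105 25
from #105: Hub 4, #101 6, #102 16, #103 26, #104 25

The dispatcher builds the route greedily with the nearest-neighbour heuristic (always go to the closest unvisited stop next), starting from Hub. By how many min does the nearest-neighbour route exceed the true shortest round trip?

Hub: #101=3, #105=4, #102=13, #104=22, #103=27 ⇒ #101
#101: #105=6, #102=10, #104=19, #103=30 ⇒ #105
#105: #102=16, #104=25, #103=26 ⇒ #102
#102: #104=9, #103=24 ⇒ #104
#104: #103=32 ⇒ #103
NN route Hub → #101 → #105 → #102 → #104 → #103 → Hub costs 93.
Optimal: Hub → #101 → #102 → #104 → #103 → #105 → Hub costs 84 (by enumerating all 60 distinct tours).
Excess = 93 − 84 = 9.

The nearest-neighbour route is 9 min longer than optimal.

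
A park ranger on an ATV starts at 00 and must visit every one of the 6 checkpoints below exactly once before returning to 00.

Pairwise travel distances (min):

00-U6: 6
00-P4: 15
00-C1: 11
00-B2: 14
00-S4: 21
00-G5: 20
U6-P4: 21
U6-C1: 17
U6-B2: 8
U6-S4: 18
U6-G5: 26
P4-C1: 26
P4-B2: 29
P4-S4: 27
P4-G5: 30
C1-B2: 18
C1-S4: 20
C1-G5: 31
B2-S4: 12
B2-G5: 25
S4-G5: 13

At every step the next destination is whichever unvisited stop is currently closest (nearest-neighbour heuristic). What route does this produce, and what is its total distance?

At 00 the remaining stops are U6 6, C1 11, B2 14, P4 15, G5 20, S4 21; go to U6.
At U6 the remaining stops are B2 8, C1 17, S4 18, P4 21, G5 26; go to B2.
At B2 the remaining stops are S4 12, C1 18, G5 25, P4 29; go to S4.
At S4 the remaining stops are G5 13, C1 20, P4 27; go to G5.
At G5 the remaining stops are P4 30, C1 31; go to P4.
At P4 the remaining stops are C1 26; go to C1.
Return C1→00: 11.
Total = 6 + 8 + 12 + 13 + 30 + 26 + 11 = 106.

106 min along 00 → U6 → B2 → S4 → G5 → P4 → C1 → 00.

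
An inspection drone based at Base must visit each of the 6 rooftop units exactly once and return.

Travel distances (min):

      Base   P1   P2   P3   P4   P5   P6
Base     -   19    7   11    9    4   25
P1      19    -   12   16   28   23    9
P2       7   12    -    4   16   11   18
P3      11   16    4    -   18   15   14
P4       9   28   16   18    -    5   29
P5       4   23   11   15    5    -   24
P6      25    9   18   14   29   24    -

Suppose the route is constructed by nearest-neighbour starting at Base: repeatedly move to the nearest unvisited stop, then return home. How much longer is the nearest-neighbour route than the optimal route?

From Base: P5=4, P2=7, P4=9, P3=11, P1=19, P6=25 → choose P5 (4).
From P5: P4=5, P2=11, P3=15, P1=23, P6=24 → choose P4 (5).
From P4: P2=16, P3=18, P1=28, P6=29 → choose P2 (16).
From P2: P3=4, P1=12, P6=18 → choose P3 (4).
From P3: P6=14, P1=16 → choose P6 (14).
From P6: P1=9 → choose P1 (9).
NN route Base → P5 → P4 → P2 → P3 → P6 → P1 → Base costs 71.
Optimal: Base → P2 → P1 → P6 → P3 → P4 → P5 → Base costs 69 (by enumerating all 360 distinct tours).
Excess = 71 − 69 = 2.

The nearest-neighbour route is 2 min longer than optimal.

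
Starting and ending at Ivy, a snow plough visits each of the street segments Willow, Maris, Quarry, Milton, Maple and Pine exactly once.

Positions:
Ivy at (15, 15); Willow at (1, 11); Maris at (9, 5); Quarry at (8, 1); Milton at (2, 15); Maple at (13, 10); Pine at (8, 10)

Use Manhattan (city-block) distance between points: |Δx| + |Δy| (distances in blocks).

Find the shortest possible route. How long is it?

There are 360 distinct closed tours to check (reversals are equivalent).
Ivy → Willow → Maris → Quarry → Milton → Maple → Pine → Ivy: 18+14+5+20+16+5+12 = 90
Ivy → Willow → Maris → Quarry → Milton → Pine → Maple → Ivy: 18+14+5+20+11+5+7 = 80
Ivy → Willow → Maris → Quarry → Maple → Milton → Pine → Ivy: 18+14+5+14+16+11+12 = 90
Ivy → Willow → Maris → Quarry → Maple → Pine → Milton → Ivy: 18+14+5+14+5+11+13 = 80
Ivy → Willow → Maris → Quarry → Pine → Milton → Maple → Ivy: 18+14+5+9+11+16+7 = 80
Ivy → Willow → Maris → Quarry → Pine → Maple → Milton → Ivy: 18+14+5+9+5+16+13 = 80
Ivy → Willow → Maris → Milton → Quarry → Maple → Pine → Ivy: 18+14+17+20+14+5+12 = 100
Ivy → Willow → Maris → Milton → Quarry → Pine → Maple → Ivy: 18+14+17+20+9+5+7 = 90
… (352 more)
Ivy → Milton → Willow → Pine → Quarry → Maris → Maple → Ivy: 13+5+8+9+5+9+7 = 56  ← best
The minimum is 56.
One optimal route: Ivy → Milton → Willow → Pine → Quarry → Maris → Maple → Ivy (or its reverse).

Minimum total distance: 56 blocks.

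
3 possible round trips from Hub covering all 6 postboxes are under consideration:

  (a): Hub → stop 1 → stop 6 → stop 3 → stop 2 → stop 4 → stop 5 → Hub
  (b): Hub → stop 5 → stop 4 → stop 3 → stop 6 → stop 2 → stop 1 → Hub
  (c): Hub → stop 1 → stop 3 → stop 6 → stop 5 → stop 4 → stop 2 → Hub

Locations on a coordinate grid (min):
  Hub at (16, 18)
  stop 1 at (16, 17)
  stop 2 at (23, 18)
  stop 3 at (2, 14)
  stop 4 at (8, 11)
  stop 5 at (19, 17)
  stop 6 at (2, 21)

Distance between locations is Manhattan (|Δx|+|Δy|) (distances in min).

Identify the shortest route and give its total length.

(a): 1 + 18 + 7 + 25 + 22 + 17 + 4 = 94
(b): 4 + 17 + 9 + 7 + 24 + 8 + 1 = 70
(c): 1 + 17 + 7 + 21 + 17 + 22 + 7 = 92

Shortest is (b), total 70 min.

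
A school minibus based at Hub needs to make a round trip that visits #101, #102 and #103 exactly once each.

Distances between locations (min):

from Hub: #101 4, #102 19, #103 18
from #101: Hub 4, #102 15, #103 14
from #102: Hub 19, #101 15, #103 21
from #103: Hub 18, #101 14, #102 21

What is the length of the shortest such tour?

Minimum total distance: 58 min.

There are 3 distinct closed tours to check (reversals are equivalent).
Hub - #101 - #102 - #103 - Hub: 4+15+21+18 = 58
Hub - #101 - #103 - #102 - Hub: 4+14+21+19 = 58
Hub - #102 - #101 - #103 - Hub: 19+15+14+18 = 66
The minimum is 58.
One optimal route: Hub → #101 → #102 → #103 → Hub (or its reverse).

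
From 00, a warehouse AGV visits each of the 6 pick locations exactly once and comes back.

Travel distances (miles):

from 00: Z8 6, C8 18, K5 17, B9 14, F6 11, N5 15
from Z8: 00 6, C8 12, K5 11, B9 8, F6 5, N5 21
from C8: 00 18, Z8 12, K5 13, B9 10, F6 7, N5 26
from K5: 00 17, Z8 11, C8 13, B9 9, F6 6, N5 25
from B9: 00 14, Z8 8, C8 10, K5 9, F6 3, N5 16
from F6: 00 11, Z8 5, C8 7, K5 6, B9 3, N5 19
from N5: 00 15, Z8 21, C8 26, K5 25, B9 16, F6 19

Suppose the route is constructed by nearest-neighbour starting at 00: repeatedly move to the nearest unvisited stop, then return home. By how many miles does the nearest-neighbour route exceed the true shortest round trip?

00: Z8=6, F6=11, B9=14, N5=15, K5=17, C8=18 ⇒ Z8
Z8: F6=5, B9=8, K5=11, C8=12, N5=21 ⇒ F6
F6: B9=3, K5=6, C8=7, N5=19 ⇒ B9
B9: K5=9, C8=10, N5=16 ⇒ K5
K5: C8=13, N5=25 ⇒ C8
C8: N5=26 ⇒ N5
NN route 00 → Z8 → F6 → B9 → K5 → C8 → N5 → 00 costs 77.
Optimal: 00 → Z8 → C8 → K5 → F6 → B9 → N5 → 00 costs 71 (by enumerating all 360 distinct tours).
Excess = 77 − 71 = 6.

6 miles longer than the optimal tour.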